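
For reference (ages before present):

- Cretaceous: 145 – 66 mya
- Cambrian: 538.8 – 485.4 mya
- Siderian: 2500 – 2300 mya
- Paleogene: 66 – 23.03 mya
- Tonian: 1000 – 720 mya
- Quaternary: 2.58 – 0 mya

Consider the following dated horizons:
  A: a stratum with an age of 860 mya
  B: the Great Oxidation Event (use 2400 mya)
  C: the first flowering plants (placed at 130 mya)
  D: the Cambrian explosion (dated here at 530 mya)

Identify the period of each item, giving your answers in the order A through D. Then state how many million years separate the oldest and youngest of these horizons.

A: 860 Ma lies in 1000–720 Ma, so Tonian.
B: 2400 Ma lies in 2500–2300 Ma, so Siderian.
C: 130 Ma lies in 145–66 Ma, so Cretaceous.
D: 530 Ma lies in 538.8–485.4 Ma, so Cambrian.
Oldest = 2400 Ma, youngest = 130 Ma → span 2270 Myr.

A — Tonian; B — Siderian; C — Cretaceous; D — Cambrian; span 2270 million years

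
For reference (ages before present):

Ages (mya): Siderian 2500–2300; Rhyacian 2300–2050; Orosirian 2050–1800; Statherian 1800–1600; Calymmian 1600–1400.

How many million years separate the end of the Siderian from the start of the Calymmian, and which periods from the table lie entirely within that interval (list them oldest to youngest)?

End of Siderian = 2300 Ma; start of Calymmian = 1600 Ma.
Gap = 2300 − 1600 = 700 Myr.
Periods wholly inside 2300–1600 Ma: Rhyacian (2300–2050), Orosirian (2050–1800), Statherian (1800–1600).

700 million years; Rhyacian, Orosirian, Statherian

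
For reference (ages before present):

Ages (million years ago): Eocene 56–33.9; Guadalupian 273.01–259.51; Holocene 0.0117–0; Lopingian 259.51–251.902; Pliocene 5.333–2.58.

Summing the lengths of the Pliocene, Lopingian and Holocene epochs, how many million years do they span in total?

10.3727 million years

Duration is start − end for each: (5.333 − 2.58) + (259.51 − 251.902) + (0.0117 − 0).
That is 2.753 + 7.608 + 0.0117, which totals 10.3727 million years.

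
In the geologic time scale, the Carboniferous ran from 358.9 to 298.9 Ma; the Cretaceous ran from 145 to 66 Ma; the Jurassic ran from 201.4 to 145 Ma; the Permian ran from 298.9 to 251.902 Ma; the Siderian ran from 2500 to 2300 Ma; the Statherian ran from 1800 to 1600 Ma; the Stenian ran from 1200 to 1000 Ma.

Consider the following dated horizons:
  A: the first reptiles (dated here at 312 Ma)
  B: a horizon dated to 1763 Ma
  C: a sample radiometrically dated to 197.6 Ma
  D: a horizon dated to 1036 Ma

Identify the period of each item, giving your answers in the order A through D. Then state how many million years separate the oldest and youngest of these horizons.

A — Carboniferous; B — Statherian; C — Jurassic; D — Stenian; span 1565.4 million years

Match each age against the start–end ranges in the excerpt: A = 312 Ma → Carboniferous (358.9–298.9); B = 1763 Ma → Statherian (1800–1600); C = 197.6 Ma → Jurassic (201.4–145); D = 1036 Ma → Stenian (1200–1000).
The largest age is 1763 Ma and the smallest is 197.6 Ma; their difference is 1565.4 Myr.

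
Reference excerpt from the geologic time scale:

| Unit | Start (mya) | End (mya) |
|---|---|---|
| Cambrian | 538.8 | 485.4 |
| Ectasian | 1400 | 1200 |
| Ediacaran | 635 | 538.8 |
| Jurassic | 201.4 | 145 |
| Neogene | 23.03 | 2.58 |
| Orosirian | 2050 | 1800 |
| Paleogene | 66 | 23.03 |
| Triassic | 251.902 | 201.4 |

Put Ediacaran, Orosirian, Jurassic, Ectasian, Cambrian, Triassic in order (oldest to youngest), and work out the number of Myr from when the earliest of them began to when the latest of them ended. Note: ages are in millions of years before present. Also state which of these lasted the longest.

Orosirian → Ectasian → Ediacaran → Cambrian → Triassic → Jurassic; total span 1905 Myr; longest is Orosirian

From the excerpt: Ediacaran 635–538.8; Orosirian 2050–1800; Jurassic 201.4–145; Ectasian 1400–1200; Cambrian 538.8–485.4; Triassic 251.902–201.4 (Ma).
Larger Ma is earlier, so the oldest is Orosirian and the youngest is Jurassic; oldest to youngest: Orosirian, Ectasian, Ediacaran, Cambrian, Triassic, Jurassic.
Oldest start 2050 minus youngest end 145 gives 1905 Myr overall.
Individual lengths (start − end): Cambrian 53.4; Ectasian 200; Triassic 50.502; Ediacaran 96.2; Jurassic 56.4; Orosirian 250. The largest is Orosirian at 250 Myr.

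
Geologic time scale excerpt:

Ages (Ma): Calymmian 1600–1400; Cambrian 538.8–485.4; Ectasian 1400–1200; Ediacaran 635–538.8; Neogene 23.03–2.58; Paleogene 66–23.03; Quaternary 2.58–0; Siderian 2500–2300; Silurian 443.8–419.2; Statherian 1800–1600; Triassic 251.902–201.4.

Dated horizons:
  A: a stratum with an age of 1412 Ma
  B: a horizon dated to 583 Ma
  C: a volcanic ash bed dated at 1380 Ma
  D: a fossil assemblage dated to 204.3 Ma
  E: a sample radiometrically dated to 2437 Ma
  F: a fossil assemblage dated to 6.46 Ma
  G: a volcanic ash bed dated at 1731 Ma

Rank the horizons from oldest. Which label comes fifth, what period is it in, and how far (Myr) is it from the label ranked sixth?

B, in the Ediacaran; 378.7 million years to D

Sorted oldest-first by Ma: E (2437), G (1731), A (1412), C (1380), B (583), D (204.3), F (6.46).
The fifth oldest is B at 583 Ma, which lies in 635–538.8 Ma: the Ediacaran.
The sixth oldest is D at 204.3 Ma; separation = |583 − 204.3| = 378.7 Myr.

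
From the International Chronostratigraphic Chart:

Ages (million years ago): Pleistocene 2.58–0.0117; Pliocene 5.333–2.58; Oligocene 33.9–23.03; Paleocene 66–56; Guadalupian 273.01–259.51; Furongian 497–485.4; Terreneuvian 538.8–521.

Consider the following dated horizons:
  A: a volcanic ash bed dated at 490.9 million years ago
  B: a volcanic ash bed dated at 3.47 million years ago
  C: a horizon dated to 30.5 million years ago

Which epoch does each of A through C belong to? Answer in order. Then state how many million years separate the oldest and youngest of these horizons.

Match each age against the start–end ranges in the excerpt: A = 490.9 Ma → Furongian (497–485.4); B = 3.47 Ma → Pliocene (5.333–2.58); C = 30.5 Ma → Oligocene (33.9–23.03).
The largest age is 490.9 Ma and the smallest is 3.47 Ma; their difference is 487.43 Myr.

A — Furongian; B — Pliocene; C — Oligocene; span 487.43 million years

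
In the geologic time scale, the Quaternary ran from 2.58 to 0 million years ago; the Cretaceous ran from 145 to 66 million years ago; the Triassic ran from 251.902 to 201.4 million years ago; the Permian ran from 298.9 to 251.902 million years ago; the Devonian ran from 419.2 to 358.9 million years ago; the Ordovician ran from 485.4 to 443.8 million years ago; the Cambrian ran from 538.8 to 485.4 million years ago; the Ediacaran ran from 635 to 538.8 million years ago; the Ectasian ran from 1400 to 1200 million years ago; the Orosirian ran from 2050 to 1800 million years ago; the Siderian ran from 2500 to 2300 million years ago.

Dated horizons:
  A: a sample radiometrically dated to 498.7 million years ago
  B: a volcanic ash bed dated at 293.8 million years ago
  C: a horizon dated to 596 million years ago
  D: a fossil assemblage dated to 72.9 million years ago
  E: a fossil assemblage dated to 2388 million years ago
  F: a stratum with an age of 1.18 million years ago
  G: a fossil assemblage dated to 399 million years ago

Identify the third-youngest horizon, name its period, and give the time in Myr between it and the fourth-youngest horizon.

Smaller Ma means younger, so youngest first: F 1.18 < D 72.9 < B 293.8 < G 399 < A 498.7 < C 596 < E 2388.
Counting 3 along gives B (293.8 Ma); the excerpt puts that inside the Permian, 298.9–251.902 Ma.
Next in line is G (399 Ma), and 399 − 293.8 = 105.2 Myr.

B, in the Permian; 105.2 million years to G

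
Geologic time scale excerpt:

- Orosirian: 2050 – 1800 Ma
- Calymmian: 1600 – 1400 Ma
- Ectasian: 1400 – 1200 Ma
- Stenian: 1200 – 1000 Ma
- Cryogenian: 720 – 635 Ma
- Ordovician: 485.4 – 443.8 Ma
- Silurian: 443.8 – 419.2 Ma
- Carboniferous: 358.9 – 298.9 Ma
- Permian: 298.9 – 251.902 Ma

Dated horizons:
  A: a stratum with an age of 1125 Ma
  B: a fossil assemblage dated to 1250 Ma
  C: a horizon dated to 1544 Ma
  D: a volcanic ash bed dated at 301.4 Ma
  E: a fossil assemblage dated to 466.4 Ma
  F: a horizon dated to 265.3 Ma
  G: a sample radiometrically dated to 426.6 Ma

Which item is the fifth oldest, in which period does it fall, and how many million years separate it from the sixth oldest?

Larger Ma means older, so oldest first: C 1544 > B 1250 > A 1125 > E 466.4 > G 426.6 > D 301.4 > F 265.3.
Counting 5 along gives G (426.6 Ma); the excerpt puts that inside the Silurian, 443.8–419.2 Ma.
Next in line is D (301.4 Ma), and 426.6 − 301.4 = 125.2 Myr.

G, in the Silurian; 125.2 million years to D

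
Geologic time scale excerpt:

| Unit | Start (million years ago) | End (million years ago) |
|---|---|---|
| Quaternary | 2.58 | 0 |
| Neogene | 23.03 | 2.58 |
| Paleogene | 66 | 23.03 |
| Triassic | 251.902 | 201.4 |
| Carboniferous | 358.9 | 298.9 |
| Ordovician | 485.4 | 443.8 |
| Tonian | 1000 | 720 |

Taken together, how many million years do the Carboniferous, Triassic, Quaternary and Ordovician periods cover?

154.682 million years

Each duration: Carboniferous = 60; Triassic = 50.502; Quaternary = 2.58; Ordovician = 41.6.
Sum: 60 + 50.502 + 2.58 + 41.6 = 154.682 Myr.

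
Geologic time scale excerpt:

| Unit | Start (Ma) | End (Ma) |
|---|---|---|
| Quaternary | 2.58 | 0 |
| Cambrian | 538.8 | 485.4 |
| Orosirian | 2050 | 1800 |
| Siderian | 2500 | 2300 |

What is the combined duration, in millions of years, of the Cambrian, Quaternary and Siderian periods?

255.98 million years

Each duration: Cambrian = 53.4; Quaternary = 2.58; Siderian = 200.
Sum: 53.4 + 2.58 + 200 = 255.98 Myr.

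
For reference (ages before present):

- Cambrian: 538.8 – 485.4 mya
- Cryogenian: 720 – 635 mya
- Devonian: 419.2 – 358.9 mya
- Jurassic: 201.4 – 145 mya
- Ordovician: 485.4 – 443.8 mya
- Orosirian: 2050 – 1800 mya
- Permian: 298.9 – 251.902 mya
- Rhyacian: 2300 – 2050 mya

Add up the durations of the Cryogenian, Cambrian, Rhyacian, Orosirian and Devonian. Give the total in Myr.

698.7 million years

Each duration: Cryogenian = 85; Cambrian = 53.4; Rhyacian = 250; Orosirian = 250; Devonian = 60.3.
Sum: 85 + 53.4 + 250 + 250 + 60.3 = 698.7 Myr.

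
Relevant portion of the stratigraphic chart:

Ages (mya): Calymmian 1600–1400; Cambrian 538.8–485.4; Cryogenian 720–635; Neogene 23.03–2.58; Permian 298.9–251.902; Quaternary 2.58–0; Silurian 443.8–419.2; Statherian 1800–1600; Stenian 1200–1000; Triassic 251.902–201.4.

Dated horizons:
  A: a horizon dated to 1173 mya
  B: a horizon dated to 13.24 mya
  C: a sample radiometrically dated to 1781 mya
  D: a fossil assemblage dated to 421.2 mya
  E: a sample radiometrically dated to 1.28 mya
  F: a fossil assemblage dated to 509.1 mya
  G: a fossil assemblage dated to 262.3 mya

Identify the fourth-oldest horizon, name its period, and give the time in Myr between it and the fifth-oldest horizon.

D, in the Silurian; 158.9 million years to G

Sorted oldest-first by Ma: C (1781), A (1173), F (509.1), D (421.2), G (262.3), B (13.24), E (1.28).
The fourth oldest is D at 421.2 Ma, which lies in 443.8–419.2 Ma: the Silurian.
The fifth oldest is G at 262.3 Ma; separation = |421.2 − 262.3| = 158.9 Myr.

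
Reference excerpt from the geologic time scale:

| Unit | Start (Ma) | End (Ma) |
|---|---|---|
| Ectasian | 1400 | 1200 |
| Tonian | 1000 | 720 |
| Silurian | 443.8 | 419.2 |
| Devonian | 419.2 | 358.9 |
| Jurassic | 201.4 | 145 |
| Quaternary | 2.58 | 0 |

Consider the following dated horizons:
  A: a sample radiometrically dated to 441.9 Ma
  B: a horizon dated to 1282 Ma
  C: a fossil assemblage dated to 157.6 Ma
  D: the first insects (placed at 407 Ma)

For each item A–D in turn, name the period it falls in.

A — Silurian; B — Ectasian; C — Jurassic; D — Devonian

A: 441.9 Ma lies in 443.8–419.2 Ma, so Silurian.
B: 1282 Ma lies in 1400–1200 Ma, so Ectasian.
C: 157.6 Ma lies in 201.4–145 Ma, so Jurassic.
D: 407 Ma lies in 419.2–358.9 Ma, so Devonian.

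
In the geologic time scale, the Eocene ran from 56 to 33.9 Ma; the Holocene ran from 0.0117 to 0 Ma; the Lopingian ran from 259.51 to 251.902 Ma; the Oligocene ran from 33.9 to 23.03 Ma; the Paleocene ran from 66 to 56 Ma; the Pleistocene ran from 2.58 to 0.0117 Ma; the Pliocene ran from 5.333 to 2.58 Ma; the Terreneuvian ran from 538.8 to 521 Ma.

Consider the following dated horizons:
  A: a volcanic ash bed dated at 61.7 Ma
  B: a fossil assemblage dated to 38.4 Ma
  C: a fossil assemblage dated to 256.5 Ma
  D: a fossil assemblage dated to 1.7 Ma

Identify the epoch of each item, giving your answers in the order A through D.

A — Paleocene; B — Eocene; C — Lopingian; D — Pleistocene

A: 61.7 Ma lies in 66–56 Ma, so Paleocene.
B: 38.4 Ma lies in 56–33.9 Ma, so Eocene.
C: 256.5 Ma lies in 259.51–251.902 Ma, so Lopingian.
D: 1.7 Ma lies in 2.58–0.0117 Ma, so Pleistocene.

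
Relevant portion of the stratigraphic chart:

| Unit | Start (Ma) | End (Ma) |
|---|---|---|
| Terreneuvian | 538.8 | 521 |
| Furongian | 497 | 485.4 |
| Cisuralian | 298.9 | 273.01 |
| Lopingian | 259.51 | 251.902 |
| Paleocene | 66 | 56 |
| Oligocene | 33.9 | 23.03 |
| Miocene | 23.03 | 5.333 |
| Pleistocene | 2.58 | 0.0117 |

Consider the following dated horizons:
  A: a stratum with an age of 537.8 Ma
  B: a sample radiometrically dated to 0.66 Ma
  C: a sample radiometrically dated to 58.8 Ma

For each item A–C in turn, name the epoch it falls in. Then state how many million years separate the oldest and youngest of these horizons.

A — Terreneuvian; B — Pleistocene; C — Paleocene; span 537.14 million years

Match each age against the start–end ranges in the excerpt: A = 537.8 Ma → Terreneuvian (538.8–521); B = 0.66 Ma → Pleistocene (2.58–0.0117); C = 58.8 Ma → Paleocene (66–56).
The largest age is 537.8 Ma and the smallest is 0.66 Ma; their difference is 537.14 Myr.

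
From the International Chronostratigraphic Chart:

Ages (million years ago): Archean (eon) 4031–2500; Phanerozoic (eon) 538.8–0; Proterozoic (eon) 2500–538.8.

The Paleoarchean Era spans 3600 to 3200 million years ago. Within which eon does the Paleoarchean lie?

The Paleoarchean (3600–3200 Ma) lies entirely within 4031–2500 Ma, the Archean Eon.

Archean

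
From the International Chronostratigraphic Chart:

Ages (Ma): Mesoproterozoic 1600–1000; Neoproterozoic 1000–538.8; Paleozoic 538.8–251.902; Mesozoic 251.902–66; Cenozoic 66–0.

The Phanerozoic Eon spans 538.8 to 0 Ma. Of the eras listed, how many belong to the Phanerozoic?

3

Eras inside 538.8–0 Ma: Paleozoic, Mesozoic, Cenozoic — 3 in total.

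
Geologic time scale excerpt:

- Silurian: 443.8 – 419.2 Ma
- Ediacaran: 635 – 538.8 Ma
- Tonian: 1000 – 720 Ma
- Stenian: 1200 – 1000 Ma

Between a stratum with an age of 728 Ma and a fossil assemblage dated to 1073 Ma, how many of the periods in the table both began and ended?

The older date is 1073 Ma and the younger is 728 Ma.
No period both begins after 1073 Ma and ends before 728 Ma, so the count is 0.

0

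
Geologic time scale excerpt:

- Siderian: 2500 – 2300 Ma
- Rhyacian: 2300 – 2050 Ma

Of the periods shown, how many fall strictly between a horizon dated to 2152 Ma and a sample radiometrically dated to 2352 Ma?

Checking each listed span, none has both start < 2352 Ma and end > 2152 Ma — every period straddles one of the two dates or lies outside them — so the count is 0.

0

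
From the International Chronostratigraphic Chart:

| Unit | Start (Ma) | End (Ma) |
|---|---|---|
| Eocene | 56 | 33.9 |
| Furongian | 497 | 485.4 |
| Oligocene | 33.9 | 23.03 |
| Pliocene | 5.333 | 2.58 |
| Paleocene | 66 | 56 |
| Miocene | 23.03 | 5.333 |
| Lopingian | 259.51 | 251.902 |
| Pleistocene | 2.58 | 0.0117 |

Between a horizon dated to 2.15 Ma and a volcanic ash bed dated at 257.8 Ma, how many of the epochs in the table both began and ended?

The older date is 257.8 Ma and the younger is 2.15 Ma.
Epochs with start < 257.8 and end > 2.15 Ma: Paleocene (66–56), Eocene (56–33.9), Oligocene (33.9–23.03), Miocene (23.03–5.333), Pliocene (5.333–2.58).
That is 5 complete epochs.

5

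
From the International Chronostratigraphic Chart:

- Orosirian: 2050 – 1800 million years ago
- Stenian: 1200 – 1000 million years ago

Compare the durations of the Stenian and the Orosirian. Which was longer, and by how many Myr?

Stenian: 1200 − 1000 = 200 Myr.
Orosirian: 2050 − 1800 = 250 Myr.
Difference: 250 − 200 = 50 Myr, so the Orosirian was longer.

Orosirian, by 50 million years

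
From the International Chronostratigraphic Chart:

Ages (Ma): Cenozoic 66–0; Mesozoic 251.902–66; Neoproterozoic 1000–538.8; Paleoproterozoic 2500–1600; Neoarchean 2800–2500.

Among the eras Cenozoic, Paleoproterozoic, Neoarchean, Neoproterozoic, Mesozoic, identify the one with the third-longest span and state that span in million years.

Neoarchean, 300 million years

Start − end for each: Cenozoic 66 − 0 = 66; Paleoproterozoic 2500 − 1600 = 900; Neoarchean 2800 − 2500 = 300; Neoproterozoic 1000 − 538.8 = 461.2; Mesozoic 251.902 − 66 = 185.902.
Ranking these from longest: Paleoproterozoic > Neoproterozoic > Neoarchean > Mesozoic > Cenozoic.
Position 3 in that ranking is Neoarchean, which lasted 300 Myr.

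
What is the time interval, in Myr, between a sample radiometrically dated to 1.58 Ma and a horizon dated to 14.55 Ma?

14.55 − 1.58 = 12.97 million years.

12.97 million years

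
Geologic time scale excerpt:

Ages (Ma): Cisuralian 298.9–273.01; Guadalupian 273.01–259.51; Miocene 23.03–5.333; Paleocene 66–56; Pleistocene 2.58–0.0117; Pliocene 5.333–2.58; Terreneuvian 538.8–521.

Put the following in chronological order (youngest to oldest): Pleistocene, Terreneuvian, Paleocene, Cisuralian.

The oldest of these is Terreneuvian (starts 538.8 Ma) and the youngest is Pleistocene (ends 0.0117 Ma).
In between, by decreasing start age: Cisuralian (298.9), Paleocene (66).
Listing youngest first means reversing that sequence.

Pleistocene → Paleocene → Cisuralian → Terreneuvian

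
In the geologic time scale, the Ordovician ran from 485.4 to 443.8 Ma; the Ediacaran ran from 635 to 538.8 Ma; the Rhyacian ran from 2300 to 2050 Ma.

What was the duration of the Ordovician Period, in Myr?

41.6 million years

485.4 − 443.8 = 41.6 million years.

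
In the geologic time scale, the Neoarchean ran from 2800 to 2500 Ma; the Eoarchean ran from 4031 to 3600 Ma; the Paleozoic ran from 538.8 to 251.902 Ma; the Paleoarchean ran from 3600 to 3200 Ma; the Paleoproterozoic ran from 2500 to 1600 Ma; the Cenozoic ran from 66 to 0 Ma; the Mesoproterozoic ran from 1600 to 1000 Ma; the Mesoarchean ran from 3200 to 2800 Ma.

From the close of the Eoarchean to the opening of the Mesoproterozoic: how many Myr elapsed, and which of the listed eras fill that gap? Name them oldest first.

End of Eoarchean = 3600 Ma; start of Mesoproterozoic = 1600 Ma.
Gap = 3600 − 1600 = 2000 Myr.
Eras wholly inside 3600–1600 Ma: Paleoarchean (3600–3200), Mesoarchean (3200–2800), Neoarchean (2800–2500), Paleoproterozoic (2500–1600).

2000 million years; Paleoarchean, Mesoarchean, Neoarchean, Paleoproterozoic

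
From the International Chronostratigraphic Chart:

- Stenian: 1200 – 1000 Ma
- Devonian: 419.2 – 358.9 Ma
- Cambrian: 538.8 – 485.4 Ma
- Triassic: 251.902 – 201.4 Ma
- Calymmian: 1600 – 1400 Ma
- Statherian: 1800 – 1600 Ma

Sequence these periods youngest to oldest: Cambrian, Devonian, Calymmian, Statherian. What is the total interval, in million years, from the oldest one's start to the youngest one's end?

Start ages (Ma): Statherian 1800, Calymmian 1600, Cambrian 538.8, Devonian 419.2.
Ordered youngest to oldest: Devonian, Cambrian, Calymmian, Statherian.
Span = 1800 − 358.9 = 1441.1 Myr.

Devonian → Cambrian → Calymmian → Statherian; total span 1441.1 Myr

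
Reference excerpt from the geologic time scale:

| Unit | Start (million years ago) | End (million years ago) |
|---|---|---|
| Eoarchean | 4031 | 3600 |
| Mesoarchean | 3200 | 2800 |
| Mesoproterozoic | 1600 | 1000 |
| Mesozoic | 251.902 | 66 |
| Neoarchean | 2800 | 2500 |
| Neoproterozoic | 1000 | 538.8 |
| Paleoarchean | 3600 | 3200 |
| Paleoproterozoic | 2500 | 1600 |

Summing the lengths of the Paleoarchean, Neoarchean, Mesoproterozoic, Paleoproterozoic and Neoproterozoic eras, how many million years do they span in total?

Each duration: Paleoarchean = 400; Neoarchean = 300; Mesoproterozoic = 600; Paleoproterozoic = 900; Neoproterozoic = 461.2.
Sum: 400 + 300 + 600 + 900 + 461.2 = 2661.2 Myr.

2661.2 million years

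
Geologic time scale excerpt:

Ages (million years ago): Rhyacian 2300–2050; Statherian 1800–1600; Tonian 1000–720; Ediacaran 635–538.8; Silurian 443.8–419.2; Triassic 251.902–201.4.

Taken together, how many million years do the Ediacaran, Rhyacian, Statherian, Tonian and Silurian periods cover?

Duration is start − end for each: (635 − 538.8) + (2300 − 2050) + (1800 − 1600) + (1000 − 720) + (443.8 − 419.2).
That is 96.2 + 250 + 200 + 280 + 24.6, which totals 850.8 million years.

850.8 million years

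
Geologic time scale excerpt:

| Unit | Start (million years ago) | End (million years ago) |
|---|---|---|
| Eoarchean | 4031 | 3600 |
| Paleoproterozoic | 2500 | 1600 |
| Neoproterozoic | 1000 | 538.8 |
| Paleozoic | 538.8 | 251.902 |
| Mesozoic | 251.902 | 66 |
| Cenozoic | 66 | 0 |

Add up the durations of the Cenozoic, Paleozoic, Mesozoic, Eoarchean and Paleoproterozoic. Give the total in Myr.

Duration is start − end for each: (66 − 0) + (538.8 − 251.902) + (251.902 − 66) + (4031 − 3600) + (2500 − 1600).
That is 66 + 286.898 + 185.902 + 431 + 900, which totals 1869.8 million years.

1869.8 million years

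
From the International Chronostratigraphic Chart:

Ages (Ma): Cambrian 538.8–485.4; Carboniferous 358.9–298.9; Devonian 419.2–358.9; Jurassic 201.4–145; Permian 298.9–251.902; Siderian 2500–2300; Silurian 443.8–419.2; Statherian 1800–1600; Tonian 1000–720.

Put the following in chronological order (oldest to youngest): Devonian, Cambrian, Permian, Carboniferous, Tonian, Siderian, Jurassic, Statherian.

Siderian, then Statherian, then Tonian, then Cambrian, then Devonian, then Carboniferous, then Permian, then Jurassic

Sorting by start age (descending Ma, since larger Ma = older): Siderian start 2500, Statherian start 1800, Tonian start 1000, Cambrian start 538.8, Devonian start 419.2, Carboniferous start 358.9, Permian start 298.9, Jurassic start 201.4.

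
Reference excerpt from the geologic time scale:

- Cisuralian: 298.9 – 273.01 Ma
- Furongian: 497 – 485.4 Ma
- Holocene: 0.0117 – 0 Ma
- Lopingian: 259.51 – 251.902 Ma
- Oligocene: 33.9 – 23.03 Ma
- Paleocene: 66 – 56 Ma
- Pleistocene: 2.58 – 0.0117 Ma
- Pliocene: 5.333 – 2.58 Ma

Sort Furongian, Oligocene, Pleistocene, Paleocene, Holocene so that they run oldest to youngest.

Sorting by start age (descending Ma, since larger Ma = older): Furongian start 497, Paleocene start 66, Oligocene start 33.9, Pleistocene start 2.58, Holocene start 0.0117.

Furongian, Paleocene, Oligocene, Pleistocene, Holocene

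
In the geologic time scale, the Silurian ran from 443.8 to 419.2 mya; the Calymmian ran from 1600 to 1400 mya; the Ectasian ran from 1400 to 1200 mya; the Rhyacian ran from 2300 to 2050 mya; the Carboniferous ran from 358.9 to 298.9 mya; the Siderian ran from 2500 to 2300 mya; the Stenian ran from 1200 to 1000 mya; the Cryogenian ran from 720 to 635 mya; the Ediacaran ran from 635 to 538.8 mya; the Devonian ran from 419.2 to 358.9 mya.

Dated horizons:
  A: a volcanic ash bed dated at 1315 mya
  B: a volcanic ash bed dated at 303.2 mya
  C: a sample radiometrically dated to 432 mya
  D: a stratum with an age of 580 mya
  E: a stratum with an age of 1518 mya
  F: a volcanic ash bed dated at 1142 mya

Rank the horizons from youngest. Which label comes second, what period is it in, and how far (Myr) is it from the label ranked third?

C, in the Silurian; 148 million years to D

Sorted youngest-first by Ma: B (303.2), C (432), D (580), F (1142), A (1315), E (1518).
The second youngest is C at 432 Ma, which lies in 443.8–419.2 Ma: the Silurian.
The third youngest is D at 580 Ma; separation = |432 − 580| = 148 Myr.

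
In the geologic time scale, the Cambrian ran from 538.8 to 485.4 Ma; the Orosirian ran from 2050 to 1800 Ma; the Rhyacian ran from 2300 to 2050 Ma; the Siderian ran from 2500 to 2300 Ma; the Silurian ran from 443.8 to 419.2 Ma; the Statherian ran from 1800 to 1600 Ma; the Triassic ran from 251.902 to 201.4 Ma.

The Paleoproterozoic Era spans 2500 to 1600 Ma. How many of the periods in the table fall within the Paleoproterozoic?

Periods inside 2500–1600 Ma: Siderian, Rhyacian, Orosirian, Statherian — 4 in total.

4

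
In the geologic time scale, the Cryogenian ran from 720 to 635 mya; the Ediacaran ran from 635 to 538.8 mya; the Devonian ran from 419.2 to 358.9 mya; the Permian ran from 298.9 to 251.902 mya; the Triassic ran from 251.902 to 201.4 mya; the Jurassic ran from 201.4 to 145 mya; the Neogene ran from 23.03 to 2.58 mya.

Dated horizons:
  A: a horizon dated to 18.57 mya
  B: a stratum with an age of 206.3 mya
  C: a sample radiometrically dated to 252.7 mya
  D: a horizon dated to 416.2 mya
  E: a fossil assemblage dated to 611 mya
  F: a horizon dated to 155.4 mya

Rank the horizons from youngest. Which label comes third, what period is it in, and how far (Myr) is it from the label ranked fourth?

B, in the Triassic; 46.4 million years to C

Sorted youngest-first by Ma: A (18.57), F (155.4), B (206.3), C (252.7), D (416.2), E (611).
The third youngest is B at 206.3 Ma, which lies in 251.902–201.4 Ma: the Triassic.
The fourth youngest is C at 252.7 Ma; separation = |206.3 − 252.7| = 46.4 Myr.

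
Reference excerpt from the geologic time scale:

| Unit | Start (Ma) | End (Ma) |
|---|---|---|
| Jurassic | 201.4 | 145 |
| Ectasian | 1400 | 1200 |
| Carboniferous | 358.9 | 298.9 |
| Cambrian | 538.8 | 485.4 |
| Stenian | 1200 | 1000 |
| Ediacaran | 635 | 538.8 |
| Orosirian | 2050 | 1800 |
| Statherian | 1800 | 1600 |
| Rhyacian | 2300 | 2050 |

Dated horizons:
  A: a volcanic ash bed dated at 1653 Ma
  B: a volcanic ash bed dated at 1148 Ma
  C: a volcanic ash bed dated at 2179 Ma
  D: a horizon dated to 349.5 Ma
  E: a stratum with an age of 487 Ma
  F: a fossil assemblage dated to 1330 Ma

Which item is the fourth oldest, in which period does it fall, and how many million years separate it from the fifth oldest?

B, in the Stenian; 661 million years to E

Larger Ma means older, so oldest first: C 2179 > A 1653 > F 1330 > B 1148 > E 487 > D 349.5.
Counting 4 along gives B (1148 Ma); the excerpt puts that inside the Stenian, 1200–1000 Ma.
Next in line is E (487 Ma), and 1148 − 487 = 661 Myr.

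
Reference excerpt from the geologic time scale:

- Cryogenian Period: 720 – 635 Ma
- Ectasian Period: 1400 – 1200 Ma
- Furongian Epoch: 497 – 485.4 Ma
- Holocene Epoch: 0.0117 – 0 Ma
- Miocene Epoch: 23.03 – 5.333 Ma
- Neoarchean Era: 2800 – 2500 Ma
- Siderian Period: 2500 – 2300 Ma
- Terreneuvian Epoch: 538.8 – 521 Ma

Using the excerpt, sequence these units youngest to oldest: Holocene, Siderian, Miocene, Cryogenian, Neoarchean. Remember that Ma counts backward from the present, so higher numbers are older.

Read off each span (Ma): Holocene 0.0117–0; Siderian 2500–2300; Miocene 23.03–5.333; Cryogenian 720–635; Neoarchean 2800–2500.
Larger Ma is older, so oldest→youngest is Neoarchean, Siderian, Cryogenian, Miocene, Holocene; reverse it for youngest→oldest.

Holocene, Miocene, Cryogenian, Siderian, Neoarchean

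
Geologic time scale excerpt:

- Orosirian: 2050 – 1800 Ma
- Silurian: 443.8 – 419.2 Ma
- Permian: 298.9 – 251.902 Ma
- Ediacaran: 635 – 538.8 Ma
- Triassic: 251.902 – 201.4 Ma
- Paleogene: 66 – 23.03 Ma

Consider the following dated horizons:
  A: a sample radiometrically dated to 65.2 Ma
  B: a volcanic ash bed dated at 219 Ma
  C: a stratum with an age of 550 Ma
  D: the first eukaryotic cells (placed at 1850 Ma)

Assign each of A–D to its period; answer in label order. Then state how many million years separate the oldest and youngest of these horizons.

Match each age against the start–end ranges in the excerpt: A = 65.2 Ma → Paleogene (66–23.03); B = 219 Ma → Triassic (251.902–201.4); C = 550 Ma → Ediacaran (635–538.8); D = 1850 Ma → Orosirian (2050–1800).
The largest age is 1850 Ma and the smallest is 65.2 Ma; their difference is 1784.8 Myr.

A — Paleogene; B — Triassic; C — Ediacaran; D — Orosirian; span 1784.8 million years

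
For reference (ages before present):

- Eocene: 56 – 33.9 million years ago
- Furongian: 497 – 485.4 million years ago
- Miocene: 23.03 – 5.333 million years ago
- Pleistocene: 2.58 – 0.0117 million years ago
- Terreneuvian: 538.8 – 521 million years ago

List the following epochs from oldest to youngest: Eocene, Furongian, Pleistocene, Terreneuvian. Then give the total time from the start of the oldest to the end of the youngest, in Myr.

Start ages (Ma): Terreneuvian 538.8, Furongian 497, Eocene 56, Pleistocene 2.58.
Ordered oldest to youngest: Terreneuvian, Furongian, Eocene, Pleistocene.
Span = 538.8 − 0.0117 = 538.7883 Myr.

Terreneuvian, Furongian, Eocene, Pleistocene; total span 538.7883 Myr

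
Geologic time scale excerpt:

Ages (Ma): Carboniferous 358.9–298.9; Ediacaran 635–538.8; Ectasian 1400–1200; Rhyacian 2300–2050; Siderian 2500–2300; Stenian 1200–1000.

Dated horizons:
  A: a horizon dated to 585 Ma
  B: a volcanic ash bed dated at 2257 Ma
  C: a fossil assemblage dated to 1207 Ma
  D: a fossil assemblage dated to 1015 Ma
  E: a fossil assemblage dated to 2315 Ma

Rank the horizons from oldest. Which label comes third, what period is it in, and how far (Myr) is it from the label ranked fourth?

Sorted oldest-first by Ma: E (2315), B (2257), C (1207), D (1015), A (585).
The third oldest is C at 1207 Ma, which lies in 1400–1200 Ma: the Ectasian.
The fourth oldest is D at 1015 Ma; separation = |1207 − 1015| = 192 Myr.

C, in the Ectasian; 192 million years to D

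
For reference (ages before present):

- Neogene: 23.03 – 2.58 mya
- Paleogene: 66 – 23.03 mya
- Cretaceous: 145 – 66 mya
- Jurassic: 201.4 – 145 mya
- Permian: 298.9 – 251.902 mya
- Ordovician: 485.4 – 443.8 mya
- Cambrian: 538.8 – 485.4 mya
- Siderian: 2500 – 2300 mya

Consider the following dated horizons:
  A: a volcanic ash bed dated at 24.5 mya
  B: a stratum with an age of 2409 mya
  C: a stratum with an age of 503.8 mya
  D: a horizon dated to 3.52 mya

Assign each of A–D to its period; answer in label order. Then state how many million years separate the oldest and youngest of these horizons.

A: 24.5 Ma lies in 66–23.03 Ma, so Paleogene.
B: 2409 Ma lies in 2500–2300 Ma, so Siderian.
C: 503.8 Ma lies in 538.8–485.4 Ma, so Cambrian.
D: 3.52 Ma lies in 23.03–2.58 Ma, so Neogene.
Oldest = 2409 Ma, youngest = 3.52 Ma → span 2405.48 Myr.

A — Paleogene; B — Siderian; C — Cambrian; D — Neogene; span 2405.48 million years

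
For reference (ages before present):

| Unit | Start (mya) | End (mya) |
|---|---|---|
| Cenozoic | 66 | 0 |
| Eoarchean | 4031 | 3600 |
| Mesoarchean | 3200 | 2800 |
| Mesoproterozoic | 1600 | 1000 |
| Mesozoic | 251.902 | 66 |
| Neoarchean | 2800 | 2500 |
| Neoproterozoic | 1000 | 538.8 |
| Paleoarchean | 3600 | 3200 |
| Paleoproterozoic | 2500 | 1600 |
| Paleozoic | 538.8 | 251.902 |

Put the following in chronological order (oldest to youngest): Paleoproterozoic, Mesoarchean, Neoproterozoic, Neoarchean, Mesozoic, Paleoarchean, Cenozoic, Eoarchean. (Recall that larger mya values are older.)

The oldest of these is Eoarchean (starts 4031 Ma) and the youngest is Cenozoic (ends 0 Ma).
In between, by decreasing start age: Paleoarchean (3600), Mesoarchean (3200), Neoarchean (2800), Paleoproterozoic (2500), Neoproterozoic (1000), Mesozoic (251.902).

Eoarchean → Paleoarchean → Mesoarchean → Neoarchean → Paleoproterozoic → Neoproterozoic → Mesozoic → Cenozoic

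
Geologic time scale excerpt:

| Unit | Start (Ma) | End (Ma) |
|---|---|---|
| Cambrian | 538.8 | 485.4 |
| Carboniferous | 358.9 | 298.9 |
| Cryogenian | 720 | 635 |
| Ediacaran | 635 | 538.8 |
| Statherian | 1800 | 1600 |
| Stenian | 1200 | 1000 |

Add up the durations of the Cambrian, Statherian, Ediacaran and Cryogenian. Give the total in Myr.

434.6 million years

Duration is start − end for each: (538.8 − 485.4) + (1800 − 1600) + (635 − 538.8) + (720 − 635).
That is 53.4 + 200 + 96.2 + 85, which totals 434.6 million years.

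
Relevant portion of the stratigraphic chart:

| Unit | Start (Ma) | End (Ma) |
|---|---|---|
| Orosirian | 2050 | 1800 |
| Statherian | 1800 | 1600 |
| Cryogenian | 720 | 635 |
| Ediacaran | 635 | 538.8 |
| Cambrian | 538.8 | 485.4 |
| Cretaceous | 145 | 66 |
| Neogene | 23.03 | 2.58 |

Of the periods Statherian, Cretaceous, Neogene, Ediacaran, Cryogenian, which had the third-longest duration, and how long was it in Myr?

Start − end for each: Statherian 1800 − 1600 = 200; Cretaceous 145 − 66 = 79; Neogene 23.03 − 2.58 = 20.45; Ediacaran 635 − 538.8 = 96.2; Cryogenian 720 − 635 = 85.
Ranking these from longest: Statherian > Ediacaran > Cryogenian > Cretaceous > Neogene.
Position 3 in that ranking is Cryogenian, which lasted 85 Myr.

Cryogenian, 85 million years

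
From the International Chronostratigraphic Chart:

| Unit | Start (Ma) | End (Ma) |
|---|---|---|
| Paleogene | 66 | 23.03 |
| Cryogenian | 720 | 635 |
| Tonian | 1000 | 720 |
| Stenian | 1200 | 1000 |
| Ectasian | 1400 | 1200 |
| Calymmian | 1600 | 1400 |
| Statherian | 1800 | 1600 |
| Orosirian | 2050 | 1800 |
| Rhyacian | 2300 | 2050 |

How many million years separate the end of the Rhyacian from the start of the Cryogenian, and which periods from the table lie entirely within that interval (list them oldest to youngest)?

1330 million years; Orosirian, Statherian, Calymmian, Ectasian, Stenian, Tonian

End of Rhyacian = 2050 Ma; start of Cryogenian = 720 Ma.
Gap = 2050 − 720 = 1330 Myr.
Periods wholly inside 2050–720 Ma: Orosirian (2050–1800), Statherian (1800–1600), Calymmian (1600–1400), Ectasian (1400–1200), Stenian (1200–1000), Tonian (1000–720).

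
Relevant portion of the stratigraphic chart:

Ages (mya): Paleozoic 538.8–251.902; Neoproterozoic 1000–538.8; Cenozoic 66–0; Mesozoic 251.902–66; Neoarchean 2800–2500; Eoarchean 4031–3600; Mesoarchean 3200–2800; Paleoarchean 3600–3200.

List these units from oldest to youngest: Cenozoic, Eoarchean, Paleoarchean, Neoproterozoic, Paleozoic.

Eoarchean, then Paleoarchean, then Neoproterozoic, then Paleozoic, then Cenozoic

Read off each span (Ma): Cenozoic 66–0; Eoarchean 4031–3600; Paleoarchean 3600–3200; Neoproterozoic 1000–538.8; Paleozoic 538.8–251.902.
Larger Ma is older, so oldest→youngest is Eoarchean, Paleoarchean, Neoproterozoic, Paleozoic, Cenozoic.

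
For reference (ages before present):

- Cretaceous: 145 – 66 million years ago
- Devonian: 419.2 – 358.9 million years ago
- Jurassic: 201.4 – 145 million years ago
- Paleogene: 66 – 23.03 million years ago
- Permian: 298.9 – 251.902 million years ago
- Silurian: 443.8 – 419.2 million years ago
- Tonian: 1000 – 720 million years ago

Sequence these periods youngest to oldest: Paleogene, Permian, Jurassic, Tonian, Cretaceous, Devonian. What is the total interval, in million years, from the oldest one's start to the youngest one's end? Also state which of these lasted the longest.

Paleogene, Cretaceous, Jurassic, Permian, Devonian, Tonian; total span 976.97 Myr; longest is Tonian

Start ages (Ma): Tonian 1000, Devonian 419.2, Permian 298.9, Jurassic 201.4, Cretaceous 145, Paleogene 66.
Ordered youngest to oldest: Paleogene, Cretaceous, Jurassic, Permian, Devonian, Tonian.
Span = 1000 − 23.03 = 976.97 Myr.
Durations: Jurassic 56.4, Permian 46.998, Devonian 60.3, Tonian 280, Paleogene 42.97, Cretaceous 79 → longest is Tonian (280 Myr).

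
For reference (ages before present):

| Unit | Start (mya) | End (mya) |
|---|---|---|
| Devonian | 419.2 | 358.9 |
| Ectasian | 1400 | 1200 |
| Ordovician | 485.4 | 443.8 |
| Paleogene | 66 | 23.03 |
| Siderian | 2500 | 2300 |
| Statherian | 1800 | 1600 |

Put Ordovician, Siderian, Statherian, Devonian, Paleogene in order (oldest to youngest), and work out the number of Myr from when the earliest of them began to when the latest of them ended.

Start ages (Ma): Siderian 2500, Statherian 1800, Ordovician 485.4, Devonian 419.2, Paleogene 66.
Ordered oldest to youngest: Siderian, Statherian, Ordovician, Devonian, Paleogene.
Span = 2500 − 23.03 = 2476.97 Myr.

Siderian, Statherian, Ordovician, Devonian, Paleogene; total span 2476.97 Myr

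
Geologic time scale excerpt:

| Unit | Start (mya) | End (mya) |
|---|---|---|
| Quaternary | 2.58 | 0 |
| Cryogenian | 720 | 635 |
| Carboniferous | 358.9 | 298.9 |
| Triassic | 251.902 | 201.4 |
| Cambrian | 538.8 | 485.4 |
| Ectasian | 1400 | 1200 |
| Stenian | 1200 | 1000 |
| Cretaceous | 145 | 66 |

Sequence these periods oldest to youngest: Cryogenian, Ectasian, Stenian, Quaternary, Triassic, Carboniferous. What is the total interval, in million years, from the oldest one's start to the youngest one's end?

From the excerpt: Cryogenian 720–635; Ectasian 1400–1200; Stenian 1200–1000; Quaternary 2.58–0; Triassic 251.902–201.4; Carboniferous 358.9–298.9 (Ma).
Larger Ma is earlier, so the oldest is Ectasian and the youngest is Quaternary; oldest to youngest: Ectasian, Stenian, Cryogenian, Carboniferous, Triassic, Quaternary.
Oldest start 1400 minus youngest end 0 gives 1400 Myr overall.

Ectasian, Stenian, Cryogenian, Carboniferous, Triassic, Quaternary; total span 1400 Myr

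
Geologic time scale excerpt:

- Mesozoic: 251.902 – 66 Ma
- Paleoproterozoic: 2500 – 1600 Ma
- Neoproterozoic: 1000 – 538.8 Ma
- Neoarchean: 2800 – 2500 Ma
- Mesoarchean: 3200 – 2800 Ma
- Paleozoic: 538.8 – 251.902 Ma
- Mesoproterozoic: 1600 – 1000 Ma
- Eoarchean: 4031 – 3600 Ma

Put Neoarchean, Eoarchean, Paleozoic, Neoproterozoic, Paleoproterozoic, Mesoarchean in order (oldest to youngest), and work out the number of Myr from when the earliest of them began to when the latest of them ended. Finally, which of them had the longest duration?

Eoarchean, Mesoarchean, Neoarchean, Paleoproterozoic, Neoproterozoic, Paleozoic; total span 3779.098 Myr; longest is Paleoproterozoic

Start ages (Ma): Eoarchean 4031, Mesoarchean 3200, Neoarchean 2800, Paleoproterozoic 2500, Neoproterozoic 1000, Paleozoic 538.8.
Ordered oldest to youngest: Eoarchean, Mesoarchean, Neoarchean, Paleoproterozoic, Neoproterozoic, Paleozoic.
Span = 4031 − 251.902 = 3779.098 Myr.
Durations: Neoproterozoic 461.2, Mesoarchean 400, Neoarchean 300, Eoarchean 431, Paleoproterozoic 900, Paleozoic 286.898 → longest is Paleoproterozoic (900 Myr).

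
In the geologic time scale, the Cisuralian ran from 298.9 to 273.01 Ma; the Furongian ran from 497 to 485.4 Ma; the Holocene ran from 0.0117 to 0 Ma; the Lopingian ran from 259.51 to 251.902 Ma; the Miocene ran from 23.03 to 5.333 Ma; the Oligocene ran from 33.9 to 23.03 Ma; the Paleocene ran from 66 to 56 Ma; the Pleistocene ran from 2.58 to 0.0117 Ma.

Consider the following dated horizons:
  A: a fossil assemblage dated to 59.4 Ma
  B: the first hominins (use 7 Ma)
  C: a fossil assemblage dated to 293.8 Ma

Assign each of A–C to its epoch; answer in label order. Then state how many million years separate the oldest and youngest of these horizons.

A — Paleocene; B — Miocene; C — Cisuralian; span 286.8 million years

Match each age against the start–end ranges in the excerpt: A = 59.4 Ma → Paleocene (66–56); B = 7 Ma → Miocene (23.03–5.333); C = 293.8 Ma → Cisuralian (298.9–273.01).
The largest age is 293.8 Ma and the smallest is 7 Ma; their difference is 286.8 Myr.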